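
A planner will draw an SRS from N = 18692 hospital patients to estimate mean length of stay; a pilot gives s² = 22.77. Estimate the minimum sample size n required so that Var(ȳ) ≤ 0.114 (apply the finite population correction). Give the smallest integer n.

198

Without fpc, n₀ = s²/D = 22.77/0.114 = 199.7368.
With fpc, (1 − n/N)·s²/n ≤ D requires n ≥ n₀/(1 + n₀/N) = 199.7368/(1 + 199.7368/18692) = 197.6250.
Rounding up, n = 198.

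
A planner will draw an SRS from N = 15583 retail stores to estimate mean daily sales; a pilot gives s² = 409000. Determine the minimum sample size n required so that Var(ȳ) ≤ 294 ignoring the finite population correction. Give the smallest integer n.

1392

Without fpc, n₀ = s²/D = 409000/294 = 1391.1565.
Rounding up, n = 1392.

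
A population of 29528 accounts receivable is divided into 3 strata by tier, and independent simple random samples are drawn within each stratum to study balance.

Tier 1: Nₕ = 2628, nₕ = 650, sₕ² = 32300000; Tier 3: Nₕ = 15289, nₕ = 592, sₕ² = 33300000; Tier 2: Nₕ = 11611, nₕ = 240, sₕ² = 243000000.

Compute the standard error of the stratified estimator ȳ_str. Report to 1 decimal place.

410.0

Var(ȳ_str) = Σₕ Wₕ²(1 − fₕ)sₕ²/nₕ with Wₕ = Nₕ/N, N = 29528.
Tier 1: Wₕ = 0.08900027; term = 0.08900027²·(1 − 0.24733638)·32300000/650 = 296.25982.
Tier 3: Wₕ = 0.51777973; term = 0.51777973²·(1 − 0.03872065)·33300000/592 = 14496.469.
Tier 2: Wₕ = 0.39321999; term = 0.39321999²·(1 − 0.02067005)·243000000/240 = 153318.74.
Sum = 168111.47.
SE = √(168111.47) = 410.0.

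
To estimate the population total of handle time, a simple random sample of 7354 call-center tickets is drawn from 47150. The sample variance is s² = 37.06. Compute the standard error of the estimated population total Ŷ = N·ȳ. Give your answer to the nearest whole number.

3075

Var(Ŷ) = N²·Var(ȳ) = N²·(1 − n/N)·s²/n.
f = 7354/47150 = 0.15597031; Var(ȳ) = 0.84402969·37.06/7354 = 0.0042534322.
Var(Ŷ) = 47150² · 0.0042534322 = 9.4559008 × 10^6.
SE(Ŷ) = √(9.4559008 × 10^6) = 3075.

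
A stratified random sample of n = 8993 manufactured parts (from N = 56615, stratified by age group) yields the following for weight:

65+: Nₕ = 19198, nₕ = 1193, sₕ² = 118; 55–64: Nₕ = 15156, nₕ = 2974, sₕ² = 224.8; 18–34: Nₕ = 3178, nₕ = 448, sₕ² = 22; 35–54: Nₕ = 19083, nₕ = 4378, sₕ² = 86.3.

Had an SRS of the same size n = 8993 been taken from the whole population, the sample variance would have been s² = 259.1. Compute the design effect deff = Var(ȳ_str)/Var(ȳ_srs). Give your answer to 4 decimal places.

0.6965

Var(ȳ_str) = Σ Wₕ²(1−fₕ)sₕ²/nₕ with Wₕ = Nₕ/56615:
  65+: (19198/56615)²·(1−1193/19198)·118/1193 = 0.01066664
  55–64: (15156/56615)²·(1−2974/15156)·224.8/2974 = 0.004354071
  18–34: (3178/56615)²·(1−448/3178)·22/448 = 1.329224 × 10^-4
  35–54: (19083/56615)²·(1−4378/19083)·86.3/4378 = 0.0017257731
  → Var(ȳ_str) = 0.016879407.
Var(ȳ_srs) = (1 − 8993/56615)·259.1/8993 = 0.024234772.
deff = 0.016879407 / 0.024234772 = 0.6965.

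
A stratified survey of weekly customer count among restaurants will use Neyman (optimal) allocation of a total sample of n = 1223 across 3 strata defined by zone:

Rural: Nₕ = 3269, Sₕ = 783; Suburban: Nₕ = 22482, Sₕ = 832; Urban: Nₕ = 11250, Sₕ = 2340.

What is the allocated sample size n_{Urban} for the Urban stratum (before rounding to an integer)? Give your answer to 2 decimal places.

676.52

Neyman allocation: nₕ = n·NₕSₕ / Σⱼ NⱼSⱼ.
Σ NⱼSⱼ = 3269·783 + 22482·832 + 11250·2340 = 4.7589651 × 10^7.
n_{Urban} = 1223·11250·2340 / (4.7589651 × 10^7) = 676.52.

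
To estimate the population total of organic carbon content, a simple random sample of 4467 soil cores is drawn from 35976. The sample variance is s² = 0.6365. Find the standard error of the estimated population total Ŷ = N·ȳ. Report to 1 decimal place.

Var(Ŷ) = N²·Var(ȳ) = N²·(1 − n/N)·s²/n.
f = 4467/35976 = 0.12416611; Var(ȳ) = 0.87583389·0.6365/4467 = 1.2479702 × 10^-4.
Var(Ŷ) = 35976² · (1.2479702 × 10^-4) = 161521.36.
SE(Ŷ) = √(161521.36) = 401.9.

401.9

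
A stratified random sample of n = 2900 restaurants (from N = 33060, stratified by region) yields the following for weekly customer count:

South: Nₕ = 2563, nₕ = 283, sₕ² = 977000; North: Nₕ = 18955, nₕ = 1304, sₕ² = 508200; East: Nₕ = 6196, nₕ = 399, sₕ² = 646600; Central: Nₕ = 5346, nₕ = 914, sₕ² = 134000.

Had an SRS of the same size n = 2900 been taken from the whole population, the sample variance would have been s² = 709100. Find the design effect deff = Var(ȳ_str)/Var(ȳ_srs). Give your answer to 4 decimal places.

0.8706

Var(ȳ_str) = Σ Wₕ²(1−fₕ)sₕ²/nₕ with Wₕ = Nₕ/33060:
  South: (2563/33060)²·(1−283/2563)·977000/283 = 18.458053
  North: (18955/33060)²·(1−1304/18955)·508200/1304 = 119.30111
  East: (6196/33060)²·(1−399/6196)·646600/399 = 53.256401
  Central: (5346/33060)²·(1−914/5346)·134000/914 = 3.1782028
  → Var(ȳ_str) = 194.19377.
Var(ȳ_srs) = (1 − 2900/33060)·709100/2900 = 223.06836.
deff = 194.19377 / 223.06836 = 0.8706.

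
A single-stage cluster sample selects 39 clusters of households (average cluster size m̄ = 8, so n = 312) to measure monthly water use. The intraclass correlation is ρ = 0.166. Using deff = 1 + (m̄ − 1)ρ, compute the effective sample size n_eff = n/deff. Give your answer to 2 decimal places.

144.31

deff = 1 + (8 − 1)·0.166 = 1 + 1.162 = 2.162.
n_eff = 312 / 2.162 = 144.31.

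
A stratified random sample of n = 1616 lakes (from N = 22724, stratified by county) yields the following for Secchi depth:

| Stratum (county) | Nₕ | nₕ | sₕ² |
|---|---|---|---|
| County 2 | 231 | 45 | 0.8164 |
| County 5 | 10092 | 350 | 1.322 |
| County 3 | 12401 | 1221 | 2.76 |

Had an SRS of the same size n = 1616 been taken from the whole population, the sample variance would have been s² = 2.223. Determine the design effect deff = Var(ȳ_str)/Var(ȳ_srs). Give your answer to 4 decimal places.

Var(ȳ_str) = Σ Wₕ²(1−fₕ)sₕ²/nₕ with Wₕ = Nₕ/22724:
  County 2: (231/22724)²·(1−45/231)·0.8164/45 = 1.5095442 × 10^-6
  County 5: (10092/22724)²·(1−350/10092)·1.322/350 = 7.1914956 × 10^-4
  County 3: (12401/22724)²·(1−1221/12401)·2.76/1221 = 6.0690731 × 10^-4
  → Var(ȳ_str) = 0.0013275664.
Var(ȳ_srs) = (1 − 1616/22724)·2.223/1616 = 0.0012777927.
deff = 0.0013275664 / 0.0012777927 = 1.0390.

1.0390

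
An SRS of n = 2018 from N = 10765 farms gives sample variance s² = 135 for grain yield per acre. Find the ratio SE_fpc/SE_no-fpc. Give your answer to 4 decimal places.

0.9014

f = n/N = 2018/10765 = 0.18745936.
SE_no-fpc = √(s²/n) = 0.25864632; SE_fpc = √((1−f)s²/n) = 0.23314647.
Ratio = √(1−f) = 0.90141036.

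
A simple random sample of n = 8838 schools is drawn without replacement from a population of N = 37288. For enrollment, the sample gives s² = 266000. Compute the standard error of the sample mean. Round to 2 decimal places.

4.79

Under SRS without replacement, Var(ȳ) = (1 − f)·s²/n with f = n/N = 8838/37288 = 0.23701995.
Var(ȳ) = (1 − 0.23701995)·266000/8838 = 0.76298005·30.097307 = 22.963645.
SE(ȳ) = √(22.963645) = 4.79.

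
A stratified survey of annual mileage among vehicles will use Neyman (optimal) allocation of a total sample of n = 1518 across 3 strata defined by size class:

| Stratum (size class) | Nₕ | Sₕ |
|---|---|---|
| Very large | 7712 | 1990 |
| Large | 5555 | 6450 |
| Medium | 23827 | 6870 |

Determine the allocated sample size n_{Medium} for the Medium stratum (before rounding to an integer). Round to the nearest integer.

1156

Neyman allocation: nₕ = n·NₕSₕ / Σⱼ NⱼSⱼ.
Σ NⱼSⱼ = 7712·1990 + 5555·6450 + 23827·6870 = 2.1486812 × 10^8.
n_{Medium} = 1518·23827·6870 / (2.1486812 × 10^8) = 1156.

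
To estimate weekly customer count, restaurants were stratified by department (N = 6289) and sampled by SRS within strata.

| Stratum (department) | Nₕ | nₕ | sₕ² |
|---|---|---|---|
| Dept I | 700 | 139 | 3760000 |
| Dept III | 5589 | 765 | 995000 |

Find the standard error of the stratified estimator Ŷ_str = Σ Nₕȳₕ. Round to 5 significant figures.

213750

Var(Ŷ_str) = Σₕ Nₕ²(1 − fₕ)sₕ²/nₕ.
Dept I: 700²·(1 − 139/700)·3760000/139 = 1.0622676 × 10^10.
Dept III: 5589²·(1 − 765/5589)·995000/765 = 3.5067359 × 10^10.
Sum = 4.5690035 × 10^10.
SE = √(4.5690035 × 10^10) = 213750.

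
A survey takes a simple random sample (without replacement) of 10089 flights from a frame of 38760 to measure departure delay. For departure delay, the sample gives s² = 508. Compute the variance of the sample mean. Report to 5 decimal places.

0.03725

Under SRS without replacement, Var(ȳ) = (1 − f)·s²/n with f = n/N = 10089/38760 = 0.26029412.
Var(ȳ) = (1 − 0.26029412)·508/10089 = 0.73970588·0.050351868 = 0.037245573.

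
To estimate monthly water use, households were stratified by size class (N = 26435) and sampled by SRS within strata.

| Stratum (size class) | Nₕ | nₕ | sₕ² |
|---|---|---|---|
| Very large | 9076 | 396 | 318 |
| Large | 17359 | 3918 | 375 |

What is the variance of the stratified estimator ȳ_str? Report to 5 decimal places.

Var(ȳ_str) = Σₕ Wₕ²(1 − fₕ)sₕ²/nₕ with Wₕ = Nₕ/N, N = 26435.
Very large: Wₕ = 0.34333270; term = 0.34333270²·(1 − 0.04363156)·318/396 = 0.090528957.
Large: Wₕ = 0.65666730; term = 0.65666730²·(1 − 0.22570425)·375/3918 = 0.031956889.
Sum = 0.12248585.

0.12249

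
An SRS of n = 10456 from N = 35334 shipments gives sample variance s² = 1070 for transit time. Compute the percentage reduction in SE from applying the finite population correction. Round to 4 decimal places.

f = n/N = 10456/35334 = 0.29591894.
SE_no-fpc = √(s²/n) = 0.31989621; SE_fpc = √((1−f)s²/n) = 0.26842344.
Ratio = √(1−f) = 0.83909538. Reduction = 100·(1 − 0.83909538) = 16.0905%.

16.0905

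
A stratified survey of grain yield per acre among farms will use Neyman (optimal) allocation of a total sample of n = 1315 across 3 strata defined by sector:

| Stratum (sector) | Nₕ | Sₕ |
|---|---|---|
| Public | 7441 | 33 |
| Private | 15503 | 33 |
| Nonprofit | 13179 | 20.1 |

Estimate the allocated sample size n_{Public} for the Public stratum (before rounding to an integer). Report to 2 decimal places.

315.94

Neyman allocation: nₕ = n·NₕSₕ / Σⱼ NⱼSⱼ.
Σ NⱼSⱼ = 7441·33 + 15503·33 + 13179·20.1 = 1.0220499 × 10^6.
n_{Public} = 1315·7441·33 / (1.0220499 × 10^6) = 315.94.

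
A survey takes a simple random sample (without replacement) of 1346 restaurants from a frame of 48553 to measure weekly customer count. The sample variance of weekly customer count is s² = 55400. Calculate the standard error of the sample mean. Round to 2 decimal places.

6.33

Under SRS without replacement, Var(ȳ) = (1 − f)·s²/n with f = n/N = 1346/48553 = 0.02772228.
Var(ȳ) = (1 − 0.02772228)·55400/1346 = 0.97227772·41.15899 = 40.017968.
SE(ȳ) = √(40.017968) = 6.33.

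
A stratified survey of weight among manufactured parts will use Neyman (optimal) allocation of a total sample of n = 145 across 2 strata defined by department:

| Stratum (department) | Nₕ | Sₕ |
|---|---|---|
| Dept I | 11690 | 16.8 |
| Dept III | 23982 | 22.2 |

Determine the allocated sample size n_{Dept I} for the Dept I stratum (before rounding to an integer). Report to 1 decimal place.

39.1

Neyman allocation: nₕ = n·NₕSₕ / Σⱼ NⱼSⱼ.
Σ NⱼSⱼ = 11690·16.8 + 23982·22.2 = 728792.4.
n_{Dept I} = 145·11690·16.8 / 728792.4 = 39.1.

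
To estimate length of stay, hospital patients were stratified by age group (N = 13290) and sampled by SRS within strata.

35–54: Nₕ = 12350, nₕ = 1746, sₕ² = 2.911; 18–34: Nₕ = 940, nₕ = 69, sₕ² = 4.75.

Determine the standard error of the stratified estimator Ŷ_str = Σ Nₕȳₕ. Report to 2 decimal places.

524.12

Var(Ŷ_str) = Σₕ Nₕ²(1 − fₕ)sₕ²/nₕ.
35–54: 12350²·(1 − 1746/12350)·2.911/1746 = 218340.67.
18–34: 940²·(1 − 69/940)·4.75/69 = 56362.536.
Sum = 274703.21.
SE = √(274703.21) = 524.12.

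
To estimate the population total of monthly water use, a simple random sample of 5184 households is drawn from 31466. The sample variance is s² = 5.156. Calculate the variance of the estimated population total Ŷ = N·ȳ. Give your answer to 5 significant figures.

Var(Ŷ) = N²·Var(ȳ) = N²·(1 − n/N)·s²/n.
f = 5184/31466 = 0.16474925; Var(ȳ) = 0.83525075·5.156/5184 = 8.3073936 × 10^-4.
Var(Ŷ) = 31466² · (8.3073936 × 10^-4) = 822522.65.

822520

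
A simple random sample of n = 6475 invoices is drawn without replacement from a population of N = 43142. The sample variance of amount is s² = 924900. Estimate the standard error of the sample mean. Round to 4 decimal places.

Under SRS without replacement, Var(ȳ) = (1 − f)·s²/n with f = n/N = 6475/43142 = 0.15008576.
Var(ȳ) = (1 − 0.15008576)·924900/6475 = 0.84991424·142.8417 = 121.40319.
SE(ȳ) = √(121.40319) = 11.0183.

11.0183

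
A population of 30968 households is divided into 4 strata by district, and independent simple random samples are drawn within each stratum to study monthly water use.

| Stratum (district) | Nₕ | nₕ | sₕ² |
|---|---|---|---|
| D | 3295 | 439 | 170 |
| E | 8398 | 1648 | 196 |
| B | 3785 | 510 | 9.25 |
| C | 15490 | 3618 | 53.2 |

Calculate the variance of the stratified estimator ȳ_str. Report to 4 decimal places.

0.0139

Var(ȳ_str) = Σₕ Wₕ²(1 − fₕ)sₕ²/nₕ with Wₕ = Nₕ/N, N = 30968.
D: Wₕ = 0.10640015; term = 0.10640015²·(1 − 0.13323217)·170/439 = 0.003799896.
E: Wₕ = 0.27118316; term = 0.27118316²·(1 − 0.19623720)·196/1648 = 0.0070299493.
B: Wₕ = 0.12222294; term = 0.12222294²·(1 − 0.13474240)·9.25/510 = 2.3443499 × 10^-4.
C: Wₕ = 0.50019375; term = 0.50019375²·(1 − 0.23357005)·53.2/3618 = 0.0028196296.
Sum = 0.01388391.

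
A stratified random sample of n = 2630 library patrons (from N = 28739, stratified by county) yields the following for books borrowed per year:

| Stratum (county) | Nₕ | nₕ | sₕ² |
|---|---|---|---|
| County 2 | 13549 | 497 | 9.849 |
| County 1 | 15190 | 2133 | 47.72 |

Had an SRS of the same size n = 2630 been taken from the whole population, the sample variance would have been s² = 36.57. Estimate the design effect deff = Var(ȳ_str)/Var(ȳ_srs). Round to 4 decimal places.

0.7612

Var(ȳ_str) = Σ Wₕ²(1−fₕ)sₕ²/nₕ with Wₕ = Nₕ/28739:
  County 2: (13549/28739)²·(1−497/13549)·9.849/497 = 0.0042430363
  County 1: (15190/28739)²·(1−2133/15190)·47.72/2133 = 0.005372389
  → Var(ȳ_str) = 0.0096154253.
Var(ȳ_srs) = (1 − 2630/28739)·36.57/2630 = 0.012632456.
deff = 0.0096154253 / 0.012632456 = 0.7612.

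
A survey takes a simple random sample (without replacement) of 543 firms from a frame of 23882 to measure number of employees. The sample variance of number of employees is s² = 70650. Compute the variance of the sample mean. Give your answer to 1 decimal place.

127.2

Under SRS without replacement, Var(ȳ) = (1 − f)·s²/n with f = n/N = 543/23882 = 0.02273679.
Var(ȳ) = (1 − 0.02273679)·70650/543 = 0.97726321·130.1105 = 127.1522.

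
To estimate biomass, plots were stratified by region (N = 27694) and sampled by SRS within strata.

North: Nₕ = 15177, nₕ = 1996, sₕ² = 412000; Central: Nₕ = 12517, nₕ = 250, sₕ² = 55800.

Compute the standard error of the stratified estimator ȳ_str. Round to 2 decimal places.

9.93

Var(ȳ_str) = Σₕ Wₕ²(1 − fₕ)sₕ²/nₕ with Wₕ = Nₕ/N, N = 27694.
North: Wₕ = 0.54802484; term = 0.54802484²·(1 − 0.13151479)·412000/1996 = 53.839324.
Central: Wₕ = 0.45197516; term = 0.45197516²·(1 − 0.01997284)·55800/250 = 44.684966.
Sum = 98.52429.
SE = √(98.52429) = 9.93.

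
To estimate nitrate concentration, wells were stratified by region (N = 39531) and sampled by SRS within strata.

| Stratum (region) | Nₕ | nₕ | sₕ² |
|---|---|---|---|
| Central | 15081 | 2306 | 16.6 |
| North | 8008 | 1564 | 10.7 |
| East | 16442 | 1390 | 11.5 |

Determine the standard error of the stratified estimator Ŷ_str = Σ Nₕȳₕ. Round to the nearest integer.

Var(Ŷ_str) = Σₕ Nₕ²(1 − fₕ)sₕ²/nₕ.
Central: 15081²·(1 − 2306/15081)·16.6/2306 = 1.386883 × 10^6.
North: 8008²·(1 − 1564/8008)·10.7/1564 = 353042.2.
East: 16442²·(1 − 1390/16442)·11.5/1390 = 2.0475376 × 10^6.
Sum = 3.7874628 × 10^6.
SE = √(3.7874628 × 10^6) = 1946.

1946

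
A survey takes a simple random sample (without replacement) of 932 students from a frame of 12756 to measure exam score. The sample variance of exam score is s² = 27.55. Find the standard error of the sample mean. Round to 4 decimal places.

0.1655

Under SRS without replacement, Var(ȳ) = (1 − f)·s²/n with f = n/N = 932/12756 = 0.07306366.
Var(ȳ) = (1 − 0.07306366)·27.55/932 = 0.92693634·0.029560086 = 0.027400318.
SE(ȳ) = √(0.027400318) = 0.1655.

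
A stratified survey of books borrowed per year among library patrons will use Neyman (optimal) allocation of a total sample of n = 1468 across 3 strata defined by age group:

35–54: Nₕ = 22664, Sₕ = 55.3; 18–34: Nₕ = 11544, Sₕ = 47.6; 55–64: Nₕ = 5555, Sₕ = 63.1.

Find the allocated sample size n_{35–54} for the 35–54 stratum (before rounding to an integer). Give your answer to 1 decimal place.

Neyman allocation: nₕ = n·NₕSₕ / Σⱼ NⱼSⱼ.
Σ NⱼSⱼ = 22664·55.3 + 11544·47.6 + 5555·63.1 = 2.1533341 × 10^6.
n_{35–54} = 1468·22664·55.3 / (2.1533341 × 10^6) = 854.4.

854.4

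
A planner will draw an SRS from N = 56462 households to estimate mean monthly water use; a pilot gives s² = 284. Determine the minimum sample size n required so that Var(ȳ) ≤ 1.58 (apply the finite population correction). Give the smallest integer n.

180

Without fpc, n₀ = s²/D = 284/1.58 = 179.7468.
With fpc, (1 − n/N)·s²/n ≤ D requires n ≥ n₀/(1 + n₀/N) = 179.7468/(1 + 179.7468/56462) = 179.1764.
Rounding up, n = 180.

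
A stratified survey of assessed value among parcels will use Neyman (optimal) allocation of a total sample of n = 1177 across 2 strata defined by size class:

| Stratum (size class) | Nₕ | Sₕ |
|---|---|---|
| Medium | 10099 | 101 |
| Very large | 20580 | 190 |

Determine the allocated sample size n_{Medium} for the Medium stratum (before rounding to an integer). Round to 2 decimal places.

Neyman allocation: nₕ = n·NₕSₕ / Σⱼ NⱼSⱼ.
Σ NⱼSⱼ = 10099·101 + 20580·190 = 4.930199 × 10^6.
n_{Medium} = 1177·10099·101 / (4.930199 × 10^6) = 243.51.

243.51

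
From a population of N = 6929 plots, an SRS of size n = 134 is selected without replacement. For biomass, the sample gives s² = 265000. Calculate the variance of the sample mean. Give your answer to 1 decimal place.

1939.4

Under SRS without replacement, Var(ȳ) = (1 − f)·s²/n with f = n/N = 134/6929 = 0.01933901.
Var(ȳ) = (1 − 0.01933901)·265000/134 = 0.98066099·1977.6119 = 1939.3669.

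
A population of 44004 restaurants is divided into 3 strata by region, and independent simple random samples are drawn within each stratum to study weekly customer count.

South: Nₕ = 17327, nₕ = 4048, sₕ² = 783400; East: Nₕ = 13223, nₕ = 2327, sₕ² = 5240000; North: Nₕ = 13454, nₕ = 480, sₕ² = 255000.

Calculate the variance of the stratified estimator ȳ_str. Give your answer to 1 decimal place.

238.4

Var(ȳ_str) = Σₕ Wₕ²(1 − fₕ)sₕ²/nₕ with Wₕ = Nₕ/N, N = 44004.
South: Wₕ = 0.39375966; term = 0.39375966²·(1 − 0.23362382)·783400/4048 = 22.995746.
East: Wₕ = 0.30049541; term = 0.30049541²·(1 − 0.17598124)·5240000/2327 = 167.55125.
North: Wₕ = 0.30574493; term = 0.30574493²·(1 − 0.03567712)·255000/480 = 47.889461.
Sum = 238.43646.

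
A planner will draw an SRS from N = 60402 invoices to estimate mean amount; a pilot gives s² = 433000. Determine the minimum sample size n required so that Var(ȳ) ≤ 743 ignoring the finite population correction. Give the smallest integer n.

Without fpc, n₀ = s²/D = 433000/743 = 582.7725.
Rounding up, n = 583.

583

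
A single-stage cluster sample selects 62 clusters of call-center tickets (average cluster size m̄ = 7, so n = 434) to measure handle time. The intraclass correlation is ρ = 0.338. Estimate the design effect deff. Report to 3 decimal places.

deff = 1 + (7 − 1)·0.338 = 1 + 2.028 = 3.028.

3.028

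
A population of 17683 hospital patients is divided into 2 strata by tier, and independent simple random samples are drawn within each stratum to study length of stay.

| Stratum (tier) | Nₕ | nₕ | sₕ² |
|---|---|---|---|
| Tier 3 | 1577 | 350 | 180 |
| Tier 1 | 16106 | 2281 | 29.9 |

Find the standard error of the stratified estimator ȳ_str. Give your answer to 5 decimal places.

Var(ȳ_str) = Σₕ Wₕ²(1 − fₕ)sₕ²/nₕ with Wₕ = Nₕ/N, N = 17683.
Tier 3: Wₕ = 0.08918170; term = 0.08918170²·(1 − 0.22194039)·180/350 = 0.003182503.
Tier 1: Wₕ = 0.91081830; term = 0.91081830²·(1 − 0.14162424)·29.9/2281 = 0.0093344094.
Sum = 0.012516912.
SE = √(0.012516912) = 0.11188.

0.11188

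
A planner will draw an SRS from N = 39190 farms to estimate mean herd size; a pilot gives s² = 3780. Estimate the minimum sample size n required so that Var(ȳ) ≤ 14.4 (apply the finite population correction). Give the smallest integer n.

Without fpc, n₀ = s²/D = 3780/14.4 = 262.5000.
With fpc, (1 − n/N)·s²/n ≤ D requires n ≥ n₀/(1 + n₀/N) = 262.5000/(1 + 262.5000/39190) = 260.7534.
Rounding up, n = 261.

261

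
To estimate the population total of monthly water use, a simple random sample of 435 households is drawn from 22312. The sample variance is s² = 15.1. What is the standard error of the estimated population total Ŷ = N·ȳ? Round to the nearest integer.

Var(Ŷ) = N²·Var(ȳ) = N²·(1 − n/N)·s²/n.
f = 435/22312 = 0.01949624; Var(ȳ) = 0.98050376·15.1/435 = 0.034035878.
Var(Ŷ) = 22312² · 0.034035878 = 1.6943923 × 10^7.
SE(Ŷ) = √(1.6943923 × 10^7) = 4116.

4116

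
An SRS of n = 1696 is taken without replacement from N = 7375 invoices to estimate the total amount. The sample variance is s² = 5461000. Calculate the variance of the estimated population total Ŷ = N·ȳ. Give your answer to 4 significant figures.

1.349 × 10^11

Var(Ŷ) = N²·Var(ȳ) = N²·(1 − n/N)·s²/n.
f = 1696/7375 = 0.22996610; Var(ȳ) = 0.77003390·5461000/1696 = 2479.4547.
Var(Ŷ) = 7375² · 2479.4547 = 1.3485909 × 10^11.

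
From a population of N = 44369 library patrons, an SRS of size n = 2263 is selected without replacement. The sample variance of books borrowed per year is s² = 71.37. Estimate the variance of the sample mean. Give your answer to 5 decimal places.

0.02993

Under SRS without replacement, Var(ȳ) = (1 − f)·s²/n with f = n/N = 2263/44369 = 0.05100408.
Var(ȳ) = (1 − 0.05100408)·71.37/2263 = 0.94899592·0.031537782 = 0.029929226.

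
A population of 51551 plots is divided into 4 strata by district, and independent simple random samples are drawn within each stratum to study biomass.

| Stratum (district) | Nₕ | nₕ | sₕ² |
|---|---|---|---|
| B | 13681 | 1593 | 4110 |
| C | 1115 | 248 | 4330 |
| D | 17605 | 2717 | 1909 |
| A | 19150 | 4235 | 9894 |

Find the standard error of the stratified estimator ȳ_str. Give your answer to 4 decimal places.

0.6981

Var(ȳ_str) = Σₕ Wₕ²(1 − fₕ)sₕ²/nₕ with Wₕ = Nₕ/N, N = 51551.
B: Wₕ = 0.26538767; term = 0.26538767²·(1 − 0.11643886)·4110/1593 = 0.16055512.
C: Wₕ = 0.02162907; term = 0.02162907²·(1 − 0.22242152)·4330/248 = 0.006351203.
D: Wₕ = 0.34150647; term = 0.34150647²·(1 − 0.15433116)·1909/2717 = 0.069297009.
A: Wₕ = 0.37147679; term = 0.37147679²·(1 − 0.22114883)·9894/4235 = 0.251094.
Sum = 0.48729733.
SE = √(0.48729733) = 0.6981.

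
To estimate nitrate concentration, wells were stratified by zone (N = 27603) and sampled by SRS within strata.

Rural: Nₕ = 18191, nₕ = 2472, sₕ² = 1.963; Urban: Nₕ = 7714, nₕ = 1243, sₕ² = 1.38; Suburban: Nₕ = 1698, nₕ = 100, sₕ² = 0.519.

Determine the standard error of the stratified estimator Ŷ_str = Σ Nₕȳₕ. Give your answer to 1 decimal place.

544.6

Var(Ŷ_str) = Σₕ Nₕ²(1 − fₕ)sₕ²/nₕ.
Rural: 18191²·(1 − 2472/18191)·1.963/2472 = 227066.63.
Urban: 7714²·(1 − 1243/7714)·1.38/1243 = 55419.039.
Suburban: 1698²·(1 − 100/1698)·0.519/100 = 14082.567.
Sum = 296568.24.
SE = √(296568.24) = 544.6.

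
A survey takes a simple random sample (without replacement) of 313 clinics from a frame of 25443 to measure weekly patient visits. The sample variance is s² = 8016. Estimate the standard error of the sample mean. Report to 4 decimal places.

5.0294

Under SRS without replacement, Var(ȳ) = (1 − f)·s²/n with f = n/N = 313/25443 = 0.01230201.
Var(ȳ) = (1 − 0.01230201)·8016/313 = 0.98769799·25.610224 = 25.295166.
SE(ȳ) = √(25.295166) = 5.0294.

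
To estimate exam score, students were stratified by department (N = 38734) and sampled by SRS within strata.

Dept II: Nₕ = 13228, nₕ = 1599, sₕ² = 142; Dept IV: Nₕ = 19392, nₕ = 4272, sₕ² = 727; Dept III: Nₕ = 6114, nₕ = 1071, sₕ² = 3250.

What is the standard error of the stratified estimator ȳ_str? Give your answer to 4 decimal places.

Var(ȳ_str) = Σₕ Wₕ²(1 − fₕ)sₕ²/nₕ with Wₕ = Nₕ/N, N = 38734.
Dept II: Wₕ = 0.34150875; term = 0.34150875²·(1 − 0.12087995)·142/1599 = 0.0091052472.
Dept IV: Wₕ = 0.50064543; term = 0.50064543²·(1 − 0.22029703)·727/4272 = 0.03325775.
Dept III: Wₕ = 0.15784582; term = 0.15784582²·(1 − 0.17517174)·3250/1071 = 0.062362511.
Sum = 0.10472551.
SE = √(0.10472551) = 0.3236.

0.3236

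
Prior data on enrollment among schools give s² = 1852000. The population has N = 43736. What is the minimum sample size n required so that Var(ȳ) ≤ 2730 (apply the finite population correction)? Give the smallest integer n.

669

Without fpc, n₀ = s²/D = 1852000/2730 = 678.3883.
With fpc, (1 − n/N)·s²/n ≤ D requires n ≥ n₀/(1 + n₀/N) = 678.3883/(1 + 678.3883/43736) = 668.0266.
Rounding up, n = 669.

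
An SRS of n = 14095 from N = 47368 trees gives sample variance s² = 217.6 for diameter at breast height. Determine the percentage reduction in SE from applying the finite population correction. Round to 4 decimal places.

16.1885

f = n/N = 14095/47368 = 0.29756376.
SE_no-fpc = √(s²/n) = 0.12425015; SE_fpc = √((1−f)s²/n) = 0.10413587.
Ratio = √(1−f) = 0.83811470. Reduction = 100·(1 − 0.83811470) = 16.1885%.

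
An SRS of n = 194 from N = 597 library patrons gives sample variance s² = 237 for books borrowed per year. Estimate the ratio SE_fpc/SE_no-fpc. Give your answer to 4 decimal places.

0.8216

f = n/N = 194/597 = 0.32495812.
SE_no-fpc = √(s²/n) = 1.1052825; SE_fpc = √((1−f)s²/n) = 0.90811043.
Ratio = √(1−f) = 0.82160932.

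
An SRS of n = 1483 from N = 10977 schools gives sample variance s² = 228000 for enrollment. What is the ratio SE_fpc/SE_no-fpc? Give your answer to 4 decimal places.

0.9300

f = n/N = 1483/10977 = 0.13510067.
SE_no-fpc = √(s²/n) = 12.399291; SE_fpc = √((1−f)s²/n) = 11.531336.
Ratio = √(1−f) = 0.92999964.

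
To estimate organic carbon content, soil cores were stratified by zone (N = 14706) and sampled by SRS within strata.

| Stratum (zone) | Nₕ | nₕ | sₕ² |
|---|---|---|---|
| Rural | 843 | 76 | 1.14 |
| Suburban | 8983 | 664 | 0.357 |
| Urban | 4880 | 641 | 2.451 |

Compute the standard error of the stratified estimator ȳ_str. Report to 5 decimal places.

Var(ȳ_str) = Σₕ Wₕ²(1 − fₕ)sₕ²/nₕ with Wₕ = Nₕ/N, N = 14706.
Rural: Wₕ = 0.05732354; term = 0.05732354²·(1 − 0.09015421)·1.14/76 = 4.4846141 × 10^-5.
Suburban: Wₕ = 0.61083911; term = 0.61083911²·(1 − 0.07391740)·0.357/664 = 1.8578196 × 10^-4.
Urban: Wₕ = 0.33183735; term = 0.33183735²·(1 − 0.13135246)·2.451/641 = 3.6574584 × 10^-4.
Sum = 5.9637394 × 10^-4.
SE = √(5.9637394 × 10^-4) = 0.02442.

0.02442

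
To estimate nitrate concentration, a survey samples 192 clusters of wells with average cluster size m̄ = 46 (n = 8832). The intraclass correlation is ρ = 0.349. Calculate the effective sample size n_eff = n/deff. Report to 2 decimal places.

deff = 1 + (46 − 1)·0.349 = 1 + 15.705 = 16.705.
n_eff = 8832 / 16.705 = 528.70.

528.70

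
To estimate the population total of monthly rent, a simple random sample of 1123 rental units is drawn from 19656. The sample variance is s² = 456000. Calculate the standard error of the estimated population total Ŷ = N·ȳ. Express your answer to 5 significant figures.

384600

Var(Ŷ) = N²·Var(ȳ) = N²·(1 − n/N)·s²/n.
f = 1123/19656 = 0.05713268; Var(ȳ) = 0.94286732·456000/1123 = 382.85619.
Var(Ŷ) = 19656² · 382.85619 = 1.4791968 × 10^11.
SE(Ŷ) = √(1.4791968 × 10^11) = 384600.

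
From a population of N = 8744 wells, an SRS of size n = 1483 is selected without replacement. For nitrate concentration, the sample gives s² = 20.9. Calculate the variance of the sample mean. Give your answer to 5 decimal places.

Under SRS without replacement, Var(ȳ) = (1 − f)·s²/n with f = n/N = 1483/8744 = 0.16960201.
Var(ȳ) = (1 − 0.16960201)·20.9/1483 = 0.83039799·0.014093055 = 0.011702844.

0.01170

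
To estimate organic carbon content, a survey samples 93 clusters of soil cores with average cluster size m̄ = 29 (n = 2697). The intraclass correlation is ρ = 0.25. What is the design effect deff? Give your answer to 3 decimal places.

8.000

deff = 1 + (29 − 1)·0.25 = 1 + 7 = 8.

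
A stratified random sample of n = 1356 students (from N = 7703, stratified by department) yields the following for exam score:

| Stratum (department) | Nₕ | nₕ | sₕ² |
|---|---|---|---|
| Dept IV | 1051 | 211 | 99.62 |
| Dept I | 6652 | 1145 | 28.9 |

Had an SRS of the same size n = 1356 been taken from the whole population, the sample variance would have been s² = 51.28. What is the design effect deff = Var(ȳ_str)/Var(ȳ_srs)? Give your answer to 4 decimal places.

Var(ȳ_str) = Σ Wₕ²(1−fₕ)sₕ²/nₕ with Wₕ = Nₕ/7703:
  Dept IV: (1051/7703)²·(1−211/1051)·99.62/211 = 0.0070246758
  Dept I: (6652/7703)²·(1−1145/6652)·28.9/1145 = 0.015582598
  → Var(ȳ_str) = 0.022607274.
Var(ȳ_srs) = (1 − 1356/7703)·51.28/1356 = 0.031159963.
deff = 0.022607274 / 0.031159963 = 0.7255.

0.7255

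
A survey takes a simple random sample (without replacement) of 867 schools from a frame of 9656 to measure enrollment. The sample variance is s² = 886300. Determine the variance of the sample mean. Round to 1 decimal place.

Under SRS without replacement, Var(ȳ) = (1 − f)·s²/n with f = n/N = 867/9656 = 0.08978873.
Var(ȳ) = (1 − 0.08978873)·886300/867 = 0.91021127·1022.2607 = 930.47318.

930.5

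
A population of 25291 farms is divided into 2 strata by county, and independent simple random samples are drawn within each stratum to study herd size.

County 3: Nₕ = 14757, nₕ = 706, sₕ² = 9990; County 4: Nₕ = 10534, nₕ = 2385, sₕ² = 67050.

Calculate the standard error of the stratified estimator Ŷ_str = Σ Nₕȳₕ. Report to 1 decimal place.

Var(Ŷ_str) = Σₕ Nₕ²(1 − fₕ)sₕ²/nₕ.
County 3: 14757²·(1 − 706/14757)·9990/706 = 2.9340405 × 10^9.
County 4: 10534²·(1 − 2385/10534)·67050/2385 = 2.4132818 × 10^9.
Sum = 5.3473223 × 10^9.
SE = √(5.3473223 × 10^9) = 73125.4.

73125.4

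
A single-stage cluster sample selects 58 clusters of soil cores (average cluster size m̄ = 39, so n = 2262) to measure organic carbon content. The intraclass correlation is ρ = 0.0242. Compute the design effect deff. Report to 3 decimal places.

1.920

deff = 1 + (39 − 1)·0.0242 = 1 + 0.9196 = 1.9196.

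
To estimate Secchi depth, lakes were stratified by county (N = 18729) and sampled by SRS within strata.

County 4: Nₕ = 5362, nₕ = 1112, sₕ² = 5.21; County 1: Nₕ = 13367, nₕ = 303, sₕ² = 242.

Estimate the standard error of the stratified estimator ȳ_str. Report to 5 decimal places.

0.63080

Var(ȳ_str) = Σₕ Wₕ²(1 − fₕ)sₕ²/nₕ with Wₕ = Nₕ/N, N = 18729.
County 4: Wₕ = 0.28629398; term = 0.28629398²·(1 − 0.20738530)·5.21/1112 = 3.0438237 × 10^-4.
County 1: Wₕ = 0.71370602; term = 0.71370602²·(1 − 0.02266776)·242/303 = 0.39760669.
Sum = 0.39791107.
SE = √(0.39791107) = 0.63080.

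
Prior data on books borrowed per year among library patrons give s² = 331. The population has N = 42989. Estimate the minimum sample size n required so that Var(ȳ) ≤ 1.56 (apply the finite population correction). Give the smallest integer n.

Without fpc, n₀ = s²/D = 331/1.56 = 212.1795.
With fpc, (1 − n/N)·s²/n ≤ D requires n ≥ n₀/(1 + n₀/N) = 212.1795/(1 + 212.1795/42989) = 211.1374.
Rounding up, n = 212.

212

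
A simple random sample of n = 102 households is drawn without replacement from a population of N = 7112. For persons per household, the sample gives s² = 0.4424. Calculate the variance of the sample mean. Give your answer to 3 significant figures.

Under SRS without replacement, Var(ȳ) = (1 − f)·s²/n with f = n/N = 102/7112 = 0.01434196.
Var(ȳ) = (1 − 0.01434196)·0.4424/102 = 0.98565804·0.0043372549 = 0.0042750502.

0.00428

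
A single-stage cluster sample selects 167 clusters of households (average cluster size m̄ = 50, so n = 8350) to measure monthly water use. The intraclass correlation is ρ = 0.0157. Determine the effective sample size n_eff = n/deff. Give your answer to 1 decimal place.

4719.4

deff = 1 + (50 − 1)·0.0157 = 1 + 0.7693 = 1.7693.
n_eff = 8350 / 1.7693 = 4719.4.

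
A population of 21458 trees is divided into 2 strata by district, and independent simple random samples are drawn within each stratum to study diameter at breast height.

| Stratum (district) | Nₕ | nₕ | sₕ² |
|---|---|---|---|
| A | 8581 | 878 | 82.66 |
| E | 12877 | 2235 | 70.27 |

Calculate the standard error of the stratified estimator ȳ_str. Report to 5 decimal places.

Var(ȳ_str) = Σₕ Wₕ²(1 − fₕ)sₕ²/nₕ with Wₕ = Nₕ/N, N = 21458.
A: Wₕ = 0.39989747; term = 0.39989747²·(1 − 0.10231908)·82.66/878 = 0.013515129.
E: Wₕ = 0.60010253; term = 0.60010253²·(1 − 0.17356527)·70.27/2235 = 0.0093573289.
Sum = 0.022872458.
SE = √(0.022872458) = 0.15124.

0.15124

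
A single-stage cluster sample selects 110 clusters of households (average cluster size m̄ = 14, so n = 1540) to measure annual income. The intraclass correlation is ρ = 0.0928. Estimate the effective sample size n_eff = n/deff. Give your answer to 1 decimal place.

deff = 1 + (14 − 1)·0.0928 = 1 + 1.2064 = 2.2064.
n_eff = 1540 / 2.2064 = 698.0.

698.0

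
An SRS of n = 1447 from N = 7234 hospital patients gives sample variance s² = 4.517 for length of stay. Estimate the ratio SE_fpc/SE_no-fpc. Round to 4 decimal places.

f = n/N = 1447/7234 = 0.20002765.
SE_no-fpc = √(s²/n) = 0.055871558; SE_fpc = √((1−f)s²/n) = 0.049972177.
Ratio = √(1−f) = 0.89441174.

0.8944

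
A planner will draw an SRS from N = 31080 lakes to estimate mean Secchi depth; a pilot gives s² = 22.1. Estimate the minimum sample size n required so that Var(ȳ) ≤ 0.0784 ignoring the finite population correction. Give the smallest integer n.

Without fpc, n₀ = s²/D = 22.1/0.0784 = 281.8878.
Rounding up, n = 282.

282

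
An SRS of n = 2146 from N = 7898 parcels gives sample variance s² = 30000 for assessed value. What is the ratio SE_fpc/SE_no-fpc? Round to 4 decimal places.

f = n/N = 2146/7898 = 0.27171436.
SE_no-fpc = √(s²/n) = 3.7389165; SE_fpc = √((1−f)s²/n) = 3.1907784.
Ratio = √(1−f) = 0.85339653.

0.8534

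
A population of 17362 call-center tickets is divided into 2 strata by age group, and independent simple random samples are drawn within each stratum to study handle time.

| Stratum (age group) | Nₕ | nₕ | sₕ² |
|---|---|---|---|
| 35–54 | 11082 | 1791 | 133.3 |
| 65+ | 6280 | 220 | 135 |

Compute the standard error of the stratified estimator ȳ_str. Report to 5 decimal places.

Var(ȳ_str) = Σₕ Wₕ²(1 − fₕ)sₕ²/nₕ with Wₕ = Nₕ/N, N = 17362.
35–54: Wₕ = 0.63829052; term = 0.63829052²·(1 − 0.16161343)·133.3/1791 = 0.025422348.
65+: Wₕ = 0.36170948; term = 0.36170948²·(1 − 0.03503185)·135/220 = 0.077471837.
Sum = 0.10289419.
SE = √(0.10289419) = 0.32077.

0.32077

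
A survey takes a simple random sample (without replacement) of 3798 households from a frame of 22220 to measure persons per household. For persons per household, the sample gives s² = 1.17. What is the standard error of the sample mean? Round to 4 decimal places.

0.0160

Under SRS without replacement, Var(ȳ) = (1 − f)·s²/n with f = n/N = 3798/22220 = 0.17092709.
Var(ȳ) = (1 − 0.17092709)·1.17/3798 = 0.82907291·3.0805687 × 10^-4 = 2.5540161 × 10^-4.
SE(ȳ) = √(2.5540161 × 10^-4) = 0.0160.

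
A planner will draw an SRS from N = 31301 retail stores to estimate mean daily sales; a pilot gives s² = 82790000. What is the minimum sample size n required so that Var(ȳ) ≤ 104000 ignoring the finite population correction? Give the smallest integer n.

Without fpc, n₀ = s²/D = 82790000/104000 = 796.0577.
Rounding up, n = 797.

797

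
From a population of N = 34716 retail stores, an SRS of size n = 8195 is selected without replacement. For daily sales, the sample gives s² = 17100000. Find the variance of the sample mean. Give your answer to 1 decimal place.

Under SRS without replacement, Var(ȳ) = (1 − f)·s²/n with f = n/N = 8195/34716 = 0.23605830.
Var(ȳ) = (1 − 0.23605830)·17100000/8195 = 0.76394170·2086.6382 = 1594.0699.

1594.1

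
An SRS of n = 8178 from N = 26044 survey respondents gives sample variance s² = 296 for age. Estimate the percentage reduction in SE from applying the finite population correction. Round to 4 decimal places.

17.1753

f = n/N = 8178/26044 = 0.31400706.
SE_no-fpc = √(s²/n) = 0.19024896; SE_fpc = √((1−f)s²/n) = 0.15757312.
Ratio = √(1−f) = 0.82824690. Reduction = 100·(1 − 0.82824690) = 17.1753%.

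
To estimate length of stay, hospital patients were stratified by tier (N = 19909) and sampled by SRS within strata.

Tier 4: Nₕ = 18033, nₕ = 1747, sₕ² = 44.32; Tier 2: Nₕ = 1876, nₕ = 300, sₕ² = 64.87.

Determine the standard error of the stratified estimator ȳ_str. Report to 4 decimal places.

Var(ȳ_str) = Σₕ Wₕ²(1 − fₕ)sₕ²/nₕ with Wₕ = Nₕ/N, N = 19909.
Tier 4: Wₕ = 0.90577126; term = 0.90577126²·(1 − 0.09687795)·44.32/1747 = 0.018797079.
Tier 2: Wₕ = 0.09422874; term = 0.09422874²·(1 − 0.15991471)·64.87/300 = 0.0016129199.
Sum = 0.020409999.
SE = √(0.020409999) = 0.1429.

0.1429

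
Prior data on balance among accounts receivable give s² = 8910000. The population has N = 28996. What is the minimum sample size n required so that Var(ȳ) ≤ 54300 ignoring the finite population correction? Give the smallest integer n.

165

Without fpc, n₀ = s²/D = 8910000/54300 = 164.0884.
Rounding up, n = 165.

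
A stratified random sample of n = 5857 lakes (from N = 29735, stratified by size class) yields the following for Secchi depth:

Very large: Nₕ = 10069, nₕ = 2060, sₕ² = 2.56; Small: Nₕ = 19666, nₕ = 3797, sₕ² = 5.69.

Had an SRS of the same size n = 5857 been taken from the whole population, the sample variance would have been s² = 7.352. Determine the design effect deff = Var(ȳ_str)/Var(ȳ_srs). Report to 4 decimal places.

Var(ȳ_str) = Σ Wₕ²(1−fₕ)sₕ²/nₕ with Wₕ = Nₕ/29735:
  Very large: (10069/29735)²·(1−2060/10069)·2.56/2060 = 1.1334477 × 10^-4
  Small: (19666/29735)²·(1−3797/19666)·5.69/3797 = 5.2893387 × 10^-4
  → Var(ȳ_str) = 6.4227864 × 10^-4.
Var(ȳ_srs) = (1 − 5857/29735)·7.352/5857 = 0.0010079994.
deff = (6.4227864 × 10^-4) / 0.0010079994 = 0.6372.

0.6372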